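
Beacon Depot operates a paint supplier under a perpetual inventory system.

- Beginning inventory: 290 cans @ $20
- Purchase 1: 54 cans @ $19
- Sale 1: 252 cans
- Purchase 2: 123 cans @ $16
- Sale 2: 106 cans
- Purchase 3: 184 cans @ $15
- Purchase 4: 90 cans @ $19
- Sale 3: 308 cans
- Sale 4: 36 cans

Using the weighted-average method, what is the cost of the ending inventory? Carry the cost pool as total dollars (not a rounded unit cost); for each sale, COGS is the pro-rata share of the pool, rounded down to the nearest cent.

Ending inventory = $651.02

After Beginning: 290 on hand, pool $5,800.00 (≈ $20.0000 each)
After Purchase 1: 344 on hand, pool $6,826.00 (≈ $19.8430 each)
Sale 1, sell 252: 252/344 × $6,826.00 → $5,000.44
After Purchase 2: 215 on hand, pool $3,793.56 (≈ $17.6445 each)
Sale 2, sell 106: 106/215 × $3,793.56 → $1,870.31
After Purchase 3: 293 on hand, pool $4,683.25 (≈ $15.9838 each)
After Purchase 4: 383 on hand, pool $6,393.25 (≈ $16.6926 each)
Sale 3, sell 308: 308/383 × $6,393.25 → $5,141.30
Sale 4, sell 36: 36/75 × $1,251.95 → $600.93
Total COGS = $5,000.44 + $1,870.31 + $5,141.30 + $600.93 = $12,612.98
Ending inventory (cost pool remaining) = $651.02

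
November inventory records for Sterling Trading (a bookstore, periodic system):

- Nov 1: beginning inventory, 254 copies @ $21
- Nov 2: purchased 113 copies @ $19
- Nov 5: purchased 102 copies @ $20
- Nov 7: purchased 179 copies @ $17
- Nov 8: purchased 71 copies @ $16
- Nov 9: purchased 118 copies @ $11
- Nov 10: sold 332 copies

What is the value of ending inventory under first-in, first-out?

Nov 10, 332 sold [FIFO — oldest first]: 254 @ $21 + 78 @ $19 = $6,816
Ending inventory: 35 @ $19 + 102 @ $20 + 179 @ $17 + 71 @ $16 + 118 @ $11 = $8,182

Ending inventory = $8,182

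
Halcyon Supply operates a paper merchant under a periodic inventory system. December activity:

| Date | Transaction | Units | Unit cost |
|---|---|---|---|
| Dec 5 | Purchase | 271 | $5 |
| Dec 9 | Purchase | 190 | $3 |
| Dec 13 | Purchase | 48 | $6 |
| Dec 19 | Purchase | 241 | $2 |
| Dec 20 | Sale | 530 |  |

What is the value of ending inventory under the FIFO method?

Dec 20, 530 sold [FIFO — oldest first]: 271 @ $5 + 190 @ $3 + 48 @ $6 + 21 @ $2 = $2,255
Ending inventory: 220 @ $2 = $440

Ending inventory = $440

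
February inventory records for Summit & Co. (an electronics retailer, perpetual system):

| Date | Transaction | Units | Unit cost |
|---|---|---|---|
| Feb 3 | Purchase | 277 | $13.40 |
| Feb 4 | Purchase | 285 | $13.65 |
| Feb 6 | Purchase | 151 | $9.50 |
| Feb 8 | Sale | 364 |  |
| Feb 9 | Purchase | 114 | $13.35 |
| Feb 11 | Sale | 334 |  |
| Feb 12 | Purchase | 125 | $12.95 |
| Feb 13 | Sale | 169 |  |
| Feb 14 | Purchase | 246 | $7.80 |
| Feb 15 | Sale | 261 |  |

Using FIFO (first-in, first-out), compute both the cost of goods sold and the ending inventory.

COGS = $13,550.00; ending inventory = $546.00

Feb 8, 364 sold [FIFO — oldest first]: 277 @ $13.40 + 87 @ $13.65 = $4,899.35
Feb 11, 334 sold [FIFO — oldest first]: 198 @ $13.65 + 136 @ $9.50 = $3,994.70
Feb 13, 169 sold [FIFO — oldest first]: 15 @ $9.50 + 114 @ $13.35 + 40 @ $12.95 = $2,182.40
Feb 15, 261 sold [FIFO — oldest first]: 85 @ $12.95 + 176 @ $7.80 = $2,473.55
Total COGS = $4,899.35 + $3,994.70 + $2,182.40 + $2,473.55 = $13,550.00
Ending inventory: 70 @ $7.80 = $546.00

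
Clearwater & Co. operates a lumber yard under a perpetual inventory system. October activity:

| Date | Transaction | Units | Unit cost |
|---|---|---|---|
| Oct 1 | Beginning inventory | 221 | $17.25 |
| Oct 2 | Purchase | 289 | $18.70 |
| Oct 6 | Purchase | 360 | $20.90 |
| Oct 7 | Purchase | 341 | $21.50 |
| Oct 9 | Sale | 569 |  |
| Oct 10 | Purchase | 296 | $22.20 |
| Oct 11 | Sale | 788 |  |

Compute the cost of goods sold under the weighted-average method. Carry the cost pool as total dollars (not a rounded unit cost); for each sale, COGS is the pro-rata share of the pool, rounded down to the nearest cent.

COGS = $27,551.65

After Oct 1: 221 on hand, pool $3,812.25 (≈ $17.2500 each)
After Oct 2: 510 on hand, pool $9,216.55 (≈ $18.0717 each)
After Oct 6: 870 on hand, pool $16,740.55 (≈ $19.2420 each)
After Oct 7: 1211 on hand, pool $24,072.05 (≈ $19.8778 each)
Oct 9, sell 569: 569/1211 × $24,072.05 → $11,310.48
After Oct 10: 938 on hand, pool $19,332.77 (≈ $20.6106 each)
Oct 11, sell 788: 788/938 × $19,332.77 → $16,241.17
Total COGS = $11,310.48 + $16,241.17 = $27,551.65
Ending inventory (cost pool remaining) = $3,091.60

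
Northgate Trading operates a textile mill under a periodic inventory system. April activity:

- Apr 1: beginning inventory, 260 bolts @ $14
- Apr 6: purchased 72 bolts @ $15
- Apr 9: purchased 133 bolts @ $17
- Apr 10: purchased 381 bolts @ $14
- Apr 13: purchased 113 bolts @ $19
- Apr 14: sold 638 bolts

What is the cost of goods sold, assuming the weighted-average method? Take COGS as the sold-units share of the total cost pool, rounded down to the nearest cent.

Apr 14, sell 638: 638/959 × $14,462.00 → $9,621.22
Ending inventory (cost pool remaining) = $4,840.78

COGS = $9,621.22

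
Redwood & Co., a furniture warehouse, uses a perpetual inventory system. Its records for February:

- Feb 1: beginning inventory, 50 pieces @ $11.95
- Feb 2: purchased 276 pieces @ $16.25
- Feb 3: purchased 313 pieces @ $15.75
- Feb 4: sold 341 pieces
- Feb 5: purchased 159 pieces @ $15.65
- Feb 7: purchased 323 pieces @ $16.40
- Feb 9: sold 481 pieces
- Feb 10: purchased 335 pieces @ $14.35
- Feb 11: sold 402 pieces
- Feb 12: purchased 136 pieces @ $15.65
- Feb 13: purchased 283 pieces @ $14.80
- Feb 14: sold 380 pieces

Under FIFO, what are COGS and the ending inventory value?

COGS = $24,911.05; ending inventory = $4,010.80

Feb 4, 341 sold [FIFO — oldest first]: 50 @ $11.95 + 276 @ $16.25 + 15 @ $15.75 = $5,318.75
Feb 9, 481 sold [FIFO — oldest first]: 298 @ $15.75 + 159 @ $15.65 + 24 @ $16.40 = $7,575.45
Feb 11, 402 sold [FIFO — oldest first]: 299 @ $16.40 + 103 @ $14.35 = $6,381.65
Feb 14, 380 sold [FIFO — oldest first]: 232 @ $14.35 + 136 @ $15.65 + 12 @ $14.80 = $5,635.20
Total COGS = $5,318.75 + $7,575.45 + $6,381.65 + $5,635.20 = $24,911.05
Ending inventory: 271 @ $14.80 = $4,010.80
Check: goods available $28,921.85 = COGS $24,911.05 + ending $4,010.80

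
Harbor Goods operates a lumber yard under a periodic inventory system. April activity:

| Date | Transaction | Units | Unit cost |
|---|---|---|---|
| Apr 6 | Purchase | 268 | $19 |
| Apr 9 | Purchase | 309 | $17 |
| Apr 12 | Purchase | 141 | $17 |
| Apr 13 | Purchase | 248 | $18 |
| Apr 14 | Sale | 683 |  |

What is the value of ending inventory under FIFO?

Apr 14, 683 sold [FIFO — oldest first]: 268 @ $19 + 309 @ $17 + 106 @ $17 = $12,147
Ending inventory: 35 @ $17 + 248 @ $18 = $5,059

Ending inventory = $5,059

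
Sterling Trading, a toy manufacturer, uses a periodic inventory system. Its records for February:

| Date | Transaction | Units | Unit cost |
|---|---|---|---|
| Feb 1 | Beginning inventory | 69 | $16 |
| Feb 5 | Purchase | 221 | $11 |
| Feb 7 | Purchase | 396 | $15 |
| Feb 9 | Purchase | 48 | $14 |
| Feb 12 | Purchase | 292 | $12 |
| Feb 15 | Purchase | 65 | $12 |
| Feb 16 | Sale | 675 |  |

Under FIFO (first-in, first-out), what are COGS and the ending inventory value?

COGS = $9,310; ending inventory = $5,121

Feb 16, 675 sold [FIFO — oldest first]: 69 @ $16 + 221 @ $11 + 385 @ $15 = $9,310
Ending inventory: 11 @ $15 + 48 @ $14 + 292 @ $12 + 65 @ $12 = $5,121
Check: goods available $14,431 = COGS $9,310 + ending $5,121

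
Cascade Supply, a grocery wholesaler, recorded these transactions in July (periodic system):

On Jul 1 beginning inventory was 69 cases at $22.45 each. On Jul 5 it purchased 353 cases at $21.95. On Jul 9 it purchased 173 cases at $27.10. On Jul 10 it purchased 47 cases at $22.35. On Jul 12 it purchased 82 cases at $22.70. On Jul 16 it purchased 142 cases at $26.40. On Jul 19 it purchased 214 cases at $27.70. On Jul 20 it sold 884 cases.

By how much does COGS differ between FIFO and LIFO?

FIFO COGS: 69 @ $22.45 + 353 @ $21.95 + 173 @ $27.10 + 47 @ $22.35 + 82 @ $22.70 + 142 @ $26.40 + 18 @ $27.70 = $21,144.95
LIFO COGS: 214 @ $27.70 + 142 @ $26.40 + 82 @ $22.70 + 47 @ $22.35 + 173 @ $27.10 + 226 @ $21.95 = $22,237.45
Difference = |$21,144.95 − $22,237.45| = $1,092.50

$1,092.50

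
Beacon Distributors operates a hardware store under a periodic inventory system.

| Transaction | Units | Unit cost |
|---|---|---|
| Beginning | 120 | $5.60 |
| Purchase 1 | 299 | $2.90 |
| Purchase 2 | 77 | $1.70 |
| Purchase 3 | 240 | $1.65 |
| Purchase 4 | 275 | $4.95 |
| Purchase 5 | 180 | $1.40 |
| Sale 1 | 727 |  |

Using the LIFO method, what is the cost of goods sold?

Sale 1 (727) [LIFO — newest first]: 180 @ $1.40 + 275 @ $4.95 + 240 @ $1.65 + 32 @ $1.70 = $2,063.65
Ending inventory: 120 @ $5.60 + 299 @ $2.90 + 45 @ $1.70 = $1,615.60

COGS = $2,063.65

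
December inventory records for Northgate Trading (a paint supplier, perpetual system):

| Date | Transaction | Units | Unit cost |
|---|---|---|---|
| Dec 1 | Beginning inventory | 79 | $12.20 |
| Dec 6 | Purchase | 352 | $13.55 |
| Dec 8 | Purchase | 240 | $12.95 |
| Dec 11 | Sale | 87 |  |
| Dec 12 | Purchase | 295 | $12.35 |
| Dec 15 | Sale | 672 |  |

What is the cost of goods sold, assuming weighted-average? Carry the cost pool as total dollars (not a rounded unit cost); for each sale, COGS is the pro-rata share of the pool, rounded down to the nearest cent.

After Dec 1: 79 on hand, pool $963.80 (≈ $12.2000 each)
After Dec 6: 431 on hand, pool $5,733.40 (≈ $13.3026 each)
After Dec 8: 671 on hand, pool $8,841.40 (≈ $13.1765 each)
Dec 11, sell 87: 87/671 × $8,841.40 → $1,146.35
After Dec 12: 879 on hand, pool $11,338.30 (≈ $12.8991 each)
Dec 15, sell 672: 672/879 × $11,338.30 → $8,668.18
Total COGS = $1,146.35 + $8,668.18 = $9,814.53
Ending inventory (cost pool remaining) = $2,670.12

COGS = $9,814.53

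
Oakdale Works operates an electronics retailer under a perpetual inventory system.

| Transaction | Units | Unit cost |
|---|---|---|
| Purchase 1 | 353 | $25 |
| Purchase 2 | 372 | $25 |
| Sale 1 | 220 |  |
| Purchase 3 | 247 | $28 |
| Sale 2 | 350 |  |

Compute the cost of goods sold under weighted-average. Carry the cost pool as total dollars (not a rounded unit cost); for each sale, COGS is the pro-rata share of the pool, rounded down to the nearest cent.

After Purchase 1: 353 on hand, pool $8,825.00 (≈ $25.0000 each)
After Purchase 2: 725 on hand, pool $18,125.00 (≈ $25.0000 each)
Sale 1, sell 220: 220/725 × $18,125.00 → $5,500.00
After Purchase 3: 752 on hand, pool $19,541.00 (≈ $25.9854 each)
Sale 2, sell 350: 350/752 × $19,541.00 → $9,094.88
Total COGS = $5,500.00 + $9,094.88 = $14,594.88
Ending inventory (cost pool remaining) = $10,446.12
Check: goods available $25,041.00 = COGS $14,594.88 + ending $10,446.12

COGS = $14,594.88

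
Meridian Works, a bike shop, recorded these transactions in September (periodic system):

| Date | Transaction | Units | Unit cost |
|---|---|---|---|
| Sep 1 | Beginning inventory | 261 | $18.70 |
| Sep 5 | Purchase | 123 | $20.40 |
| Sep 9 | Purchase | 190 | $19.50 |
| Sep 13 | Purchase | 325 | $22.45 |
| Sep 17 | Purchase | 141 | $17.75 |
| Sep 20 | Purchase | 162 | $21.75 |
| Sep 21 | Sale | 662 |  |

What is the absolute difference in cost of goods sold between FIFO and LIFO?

$915.00

FIFO COGS: 261 @ $18.70 + 123 @ $20.40 + 190 @ $19.50 + 88 @ $22.45 = $13,070.50
LIFO COGS: 162 @ $21.75 + 141 @ $17.75 + 325 @ $22.45 + 34 @ $19.50 = $13,985.50
Difference = |$13,070.50 − $13,985.50| = $915.00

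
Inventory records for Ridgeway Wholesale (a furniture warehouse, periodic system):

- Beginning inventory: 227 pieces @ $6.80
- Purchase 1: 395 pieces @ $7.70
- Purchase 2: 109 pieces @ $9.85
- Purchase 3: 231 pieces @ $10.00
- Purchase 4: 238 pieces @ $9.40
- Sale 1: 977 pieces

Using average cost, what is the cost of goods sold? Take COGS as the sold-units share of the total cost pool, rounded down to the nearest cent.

COGS = $8,309.34

Sale 1, sell 977: 977/1200 × $10,205.95 → $8,309.34
Ending inventory (cost pool remaining) = $1,896.61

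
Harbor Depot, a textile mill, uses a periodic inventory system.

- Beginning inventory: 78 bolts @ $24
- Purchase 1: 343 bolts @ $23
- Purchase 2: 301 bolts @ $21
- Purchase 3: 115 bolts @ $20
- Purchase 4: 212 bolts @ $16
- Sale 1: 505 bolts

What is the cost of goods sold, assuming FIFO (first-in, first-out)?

COGS = $11,525

Sale 1 (505) [FIFO — oldest first]: 78 @ $24 + 343 @ $23 + 84 @ $21 = $11,525
Ending inventory: 217 @ $21 + 115 @ $20 + 212 @ $16 = $10,249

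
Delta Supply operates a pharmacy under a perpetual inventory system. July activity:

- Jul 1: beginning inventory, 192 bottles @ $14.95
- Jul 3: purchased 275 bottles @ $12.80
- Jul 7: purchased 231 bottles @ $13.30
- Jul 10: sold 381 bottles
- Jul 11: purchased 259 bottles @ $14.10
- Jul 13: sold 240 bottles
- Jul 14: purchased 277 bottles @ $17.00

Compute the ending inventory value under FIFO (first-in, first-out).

Jul 10, 381 sold [FIFO — oldest first]: 192 @ $14.95 + 189 @ $12.80 = $5,289.60
Jul 13, 240 sold [FIFO — oldest first]: 86 @ $12.80 + 154 @ $13.30 = $3,149.00
Total COGS = $5,289.60 + $3,149.00 = $8,438.60
Ending inventory: 77 @ $13.30 + 259 @ $14.10 + 277 @ $17.00 = $9,385.00

Ending inventory = $9,385.00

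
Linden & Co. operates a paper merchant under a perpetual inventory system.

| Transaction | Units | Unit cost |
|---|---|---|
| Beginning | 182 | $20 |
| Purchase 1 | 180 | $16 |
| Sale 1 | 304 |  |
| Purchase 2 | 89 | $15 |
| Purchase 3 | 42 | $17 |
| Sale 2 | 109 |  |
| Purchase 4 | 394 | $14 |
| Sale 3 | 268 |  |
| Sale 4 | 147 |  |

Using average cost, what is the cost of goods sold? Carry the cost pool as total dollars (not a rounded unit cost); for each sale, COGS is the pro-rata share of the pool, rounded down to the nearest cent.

After Beginning: 182 on hand, pool $3,640.00 (≈ $20.0000 each)
After Purchase 1: 362 on hand, pool $6,520.00 (≈ $18.0110 each)
Sale 1, sell 304: 304/362 × $6,520.00 → $5,475.35
After Purchase 2: 147 on hand, pool $2,379.65 (≈ $16.1881 each)
After Purchase 3: 189 on hand, pool $3,093.65 (≈ $16.3685 each)
Sale 2, sell 109: 109/189 × $3,093.65 → $1,784.16
After Purchase 4: 474 on hand, pool $6,825.49 (≈ $14.3998 each)
Sale 3, sell 268: 268/474 × $6,825.49 → $3,859.13
Sale 4, sell 147: 147/206 × $2,966.36 → $2,116.77
Total COGS = $5,475.35 + $1,784.16 + $3,859.13 + $2,116.77 = $13,235.41
Ending inventory (cost pool remaining) = $849.59
Check: goods available $14,085.00 = COGS $13,235.41 + ending $849.59

COGS = $13,235.41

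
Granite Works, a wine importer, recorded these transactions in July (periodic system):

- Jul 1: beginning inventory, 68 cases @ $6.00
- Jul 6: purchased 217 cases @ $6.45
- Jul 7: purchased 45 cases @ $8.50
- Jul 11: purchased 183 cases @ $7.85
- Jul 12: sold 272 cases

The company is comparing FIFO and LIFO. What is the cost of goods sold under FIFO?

COGS = $1,723.80

FIFO COGS: 68 @ $6.00 + 204 @ $6.45 = $1,723.80
LIFO COGS: 183 @ $7.85 + 45 @ $8.50 + 44 @ $6.45 = $2,102.85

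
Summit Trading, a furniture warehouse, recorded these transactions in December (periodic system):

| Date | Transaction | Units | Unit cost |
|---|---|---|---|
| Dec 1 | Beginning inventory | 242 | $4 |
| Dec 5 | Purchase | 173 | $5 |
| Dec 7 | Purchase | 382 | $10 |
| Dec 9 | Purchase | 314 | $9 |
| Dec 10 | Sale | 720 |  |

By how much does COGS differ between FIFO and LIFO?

FIFO COGS: 242 @ $4 + 173 @ $5 + 305 @ $10 = $4,883
LIFO COGS: 314 @ $9 + 382 @ $10 + 24 @ $5 = $6,766
Difference = |$4,883 − $6,766| = $1,883

$1,883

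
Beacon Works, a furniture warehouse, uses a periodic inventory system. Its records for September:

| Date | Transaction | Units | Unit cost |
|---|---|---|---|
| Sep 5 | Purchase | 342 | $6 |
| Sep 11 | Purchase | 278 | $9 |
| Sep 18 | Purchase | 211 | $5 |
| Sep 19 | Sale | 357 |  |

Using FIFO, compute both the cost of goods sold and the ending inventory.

COGS = $2,187; ending inventory = $3,422

Sep 19, 357 sold [FIFO — oldest first]: 342 @ $6 + 15 @ $9 = $2,187
Ending inventory: 263 @ $9 + 211 @ $5 = $3,422
Check: goods available $5,609 = COGS $2,187 + ending $3,422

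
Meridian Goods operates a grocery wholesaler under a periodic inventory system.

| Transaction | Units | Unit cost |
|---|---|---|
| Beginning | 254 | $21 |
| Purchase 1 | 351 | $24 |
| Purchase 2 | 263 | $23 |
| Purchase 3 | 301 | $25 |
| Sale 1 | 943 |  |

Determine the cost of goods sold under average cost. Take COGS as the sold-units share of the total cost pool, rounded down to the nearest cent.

Sale 1, sell 943: 943/1169 × $27,332.00 → $22,047.96
Ending inventory (cost pool remaining) = $5,284.04
Check: goods available $27,332.00 = COGS $22,047.96 + ending $5,284.04

COGS = $22,047.96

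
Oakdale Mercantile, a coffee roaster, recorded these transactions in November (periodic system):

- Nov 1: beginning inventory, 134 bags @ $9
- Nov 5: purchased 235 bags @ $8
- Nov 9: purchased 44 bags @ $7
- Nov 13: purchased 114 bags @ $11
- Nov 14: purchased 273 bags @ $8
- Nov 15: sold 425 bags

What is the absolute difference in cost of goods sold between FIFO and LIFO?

$178

FIFO COGS: 134 @ $9 + 235 @ $8 + 44 @ $7 + 12 @ $11 = $3,526
LIFO COGS: 273 @ $8 + 114 @ $11 + 38 @ $7 = $3,704
Difference = |$3,526 − $3,704| = $178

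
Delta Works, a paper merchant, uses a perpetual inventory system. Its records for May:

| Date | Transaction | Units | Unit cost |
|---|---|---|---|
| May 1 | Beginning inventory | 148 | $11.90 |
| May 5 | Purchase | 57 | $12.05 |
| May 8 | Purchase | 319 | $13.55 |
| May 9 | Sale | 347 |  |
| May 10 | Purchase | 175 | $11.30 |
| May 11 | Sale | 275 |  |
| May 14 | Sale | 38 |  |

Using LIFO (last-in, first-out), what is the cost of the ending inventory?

Ending inventory = $464.10

May 9, 347 sold [LIFO — newest first]: 319 @ $13.55 + 28 @ $12.05 = $4,659.85
May 11, 275 sold [LIFO — newest first]: 175 @ $11.30 + 29 @ $12.05 + 71 @ $11.90 = $3,171.85
May 14, 38 sold [LIFO — newest first]: 38 @ $11.90 = $452.20
Total COGS = $4,659.85 + $3,171.85 + $452.20 = $8,283.90
Ending inventory: 39 @ $11.90 = $464.10
Check: goods available $8,748.00 = COGS $8,283.90 + ending $464.10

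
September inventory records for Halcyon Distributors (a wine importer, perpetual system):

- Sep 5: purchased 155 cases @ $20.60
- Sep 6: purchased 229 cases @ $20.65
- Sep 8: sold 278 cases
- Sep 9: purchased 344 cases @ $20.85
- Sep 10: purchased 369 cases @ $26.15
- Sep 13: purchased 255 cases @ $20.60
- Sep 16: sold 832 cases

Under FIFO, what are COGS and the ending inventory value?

COGS = $25,011.40; ending inventory = $4,985.20

Sep 8, 278 sold [FIFO — oldest first]: 155 @ $20.60 + 123 @ $20.65 = $5,732.95
Sep 16, 832 sold [FIFO — oldest first]: 106 @ $20.65 + 344 @ $20.85 + 369 @ $26.15 + 13 @ $20.60 = $19,278.45
Total COGS = $5,732.95 + $19,278.45 = $25,011.40
Ending inventory: 242 @ $20.60 = $4,985.20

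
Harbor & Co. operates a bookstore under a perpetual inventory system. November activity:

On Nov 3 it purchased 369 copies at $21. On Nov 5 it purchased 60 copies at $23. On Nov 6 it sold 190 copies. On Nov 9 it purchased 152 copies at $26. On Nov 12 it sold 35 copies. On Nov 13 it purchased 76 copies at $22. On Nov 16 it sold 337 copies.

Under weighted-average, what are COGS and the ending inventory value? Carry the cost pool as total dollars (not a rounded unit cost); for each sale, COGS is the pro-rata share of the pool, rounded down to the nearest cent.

After Nov 3: 369 on hand, pool $7,749.00 (≈ $21.0000 each)
After Nov 5: 429 on hand, pool $9,129.00 (≈ $21.2797 each)
Nov 6, sell 190: 190/429 × $9,129.00 → $4,043.14
After Nov 9: 391 on hand, pool $9,037.86 (≈ $23.1147 each)
Nov 12, sell 35: 35/391 × $9,037.86 → $809.01
After Nov 13: 432 on hand, pool $9,900.85 (≈ $22.9186 each)
Nov 16, sell 337: 337/432 × $9,900.85 → $7,723.57
Total COGS = $4,043.14 + $809.01 + $7,723.57 = $12,575.72
Ending inventory (cost pool remaining) = $2,177.28

COGS = $12,575.72; ending inventory = $2,177.28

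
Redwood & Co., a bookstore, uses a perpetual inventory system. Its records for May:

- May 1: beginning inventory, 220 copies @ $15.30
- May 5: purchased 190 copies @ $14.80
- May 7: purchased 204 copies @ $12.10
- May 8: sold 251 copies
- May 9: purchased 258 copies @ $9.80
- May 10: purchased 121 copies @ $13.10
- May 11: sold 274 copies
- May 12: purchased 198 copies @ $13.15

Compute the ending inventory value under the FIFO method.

May 8, 251 sold [FIFO — oldest first]: 220 @ $15.30 + 31 @ $14.80 = $3,824.80
May 11, 274 sold [FIFO — oldest first]: 159 @ $14.80 + 115 @ $12.10 = $3,744.70
Total COGS = $3,824.80 + $3,744.70 = $7,569.50
Ending inventory: 89 @ $12.10 + 258 @ $9.80 + 121 @ $13.10 + 198 @ $13.15 = $7,794.10
Check: goods available $15,363.60 = COGS $7,569.50 + ending $7,794.10

Ending inventory = $7,794.10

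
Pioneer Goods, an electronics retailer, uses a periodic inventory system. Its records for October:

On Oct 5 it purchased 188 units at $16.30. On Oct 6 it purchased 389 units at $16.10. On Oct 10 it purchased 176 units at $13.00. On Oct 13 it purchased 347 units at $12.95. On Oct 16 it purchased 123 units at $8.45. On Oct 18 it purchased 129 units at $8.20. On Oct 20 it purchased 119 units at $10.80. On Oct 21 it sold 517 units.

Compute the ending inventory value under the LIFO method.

Ending inventory = $14,218.25

Oct 21, 517 sold [LIFO — newest first]: 119 @ $10.80 + 129 @ $8.20 + 123 @ $8.45 + 146 @ $12.95 = $5,273.05
Ending inventory: 188 @ $16.30 + 389 @ $16.10 + 176 @ $13.00 + 201 @ $12.95 = $14,218.25
Check: goods available $19,491.30 = COGS $5,273.05 + ending $14,218.25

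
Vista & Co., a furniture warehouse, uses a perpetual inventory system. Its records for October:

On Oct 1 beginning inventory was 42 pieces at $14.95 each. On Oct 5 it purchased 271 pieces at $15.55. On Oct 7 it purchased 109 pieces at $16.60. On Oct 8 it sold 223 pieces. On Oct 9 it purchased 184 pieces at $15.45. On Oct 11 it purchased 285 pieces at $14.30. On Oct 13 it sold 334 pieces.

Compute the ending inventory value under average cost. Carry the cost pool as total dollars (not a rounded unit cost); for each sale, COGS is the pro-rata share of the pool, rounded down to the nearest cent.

After Oct 1: 42 on hand, pool $627.90 (≈ $14.9500 each)
After Oct 5: 313 on hand, pool $4,841.95 (≈ $15.4695 each)
After Oct 7: 422 on hand, pool $6,651.35 (≈ $15.7615 each)
Oct 8, sell 223: 223/422 × $6,651.35 → $3,514.81
After Oct 9: 383 on hand, pool $5,979.34 (≈ $15.6119 each)
After Oct 11: 668 on hand, pool $10,054.84 (≈ $15.0522 each)
Oct 13, sell 334: 334/668 × $10,054.84 → $5,027.42
Total COGS = $3,514.81 + $5,027.42 = $8,542.23
Ending inventory (cost pool remaining) = $5,027.42
Check: goods available $13,569.65 = COGS $8,542.23 + ending $5,027.42

Ending inventory = $5,027.42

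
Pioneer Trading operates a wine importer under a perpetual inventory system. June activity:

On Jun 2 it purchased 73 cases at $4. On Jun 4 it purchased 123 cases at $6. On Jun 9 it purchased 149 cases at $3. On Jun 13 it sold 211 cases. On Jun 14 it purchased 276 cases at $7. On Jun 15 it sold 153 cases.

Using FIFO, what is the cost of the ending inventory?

Jun 13, 211 sold [FIFO — oldest first]: 73 @ $4 + 123 @ $6 + 15 @ $3 = $1,075
Jun 15, 153 sold [FIFO — oldest first]: 134 @ $3 + 19 @ $7 = $535
Total COGS = $1,075 + $535 = $1,610
Ending inventory: 257 @ $7 = $1,799
Check: goods available $3,409 = COGS $1,610 + ending $1,799

Ending inventory = $1,799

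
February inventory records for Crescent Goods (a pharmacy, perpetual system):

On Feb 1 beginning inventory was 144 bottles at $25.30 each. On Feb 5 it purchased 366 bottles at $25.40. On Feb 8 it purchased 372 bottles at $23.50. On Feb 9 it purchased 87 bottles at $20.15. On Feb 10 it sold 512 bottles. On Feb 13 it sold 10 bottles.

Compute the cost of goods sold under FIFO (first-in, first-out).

Feb 10, 512 sold [FIFO — oldest first]: 144 @ $25.30 + 366 @ $25.40 + 2 @ $23.50 = $12,986.60
Feb 13, 10 sold [FIFO — oldest first]: 10 @ $23.50 = $235.00
Total COGS = $12,986.60 + $235.00 = $13,221.60
Ending inventory: 360 @ $23.50 + 87 @ $20.15 = $10,213.05

COGS = $13,221.60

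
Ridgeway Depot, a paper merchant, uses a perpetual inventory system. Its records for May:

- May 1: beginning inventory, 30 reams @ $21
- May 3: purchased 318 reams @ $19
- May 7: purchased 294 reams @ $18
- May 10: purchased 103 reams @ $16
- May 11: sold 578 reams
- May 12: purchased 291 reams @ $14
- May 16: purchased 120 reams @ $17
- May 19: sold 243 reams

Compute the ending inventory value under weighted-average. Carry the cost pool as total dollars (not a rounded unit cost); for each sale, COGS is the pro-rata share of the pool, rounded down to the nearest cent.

Ending inventory = $5,312.07

After May 1: 30 on hand, pool $630.00 (≈ $21.0000 each)
After May 3: 348 on hand, pool $6,672.00 (≈ $19.1724 each)
After May 7: 642 on hand, pool $11,964.00 (≈ $18.6355 each)
After May 10: 745 on hand, pool $13,612.00 (≈ $18.2711 each)
May 11, sell 578: 578/745 × $13,612.00 → $10,560.71
After May 12: 458 on hand, pool $7,125.29 (≈ $15.5574 each)
After May 16: 578 on hand, pool $9,165.29 (≈ $15.8569 each)
May 19, sell 243: 243/578 × $9,165.29 → $3,853.22
Total COGS = $10,560.71 + $3,853.22 = $14,413.93
Ending inventory (cost pool remaining) = $5,312.07
Check: goods available $19,726.00 = COGS $14,413.93 + ending $5,312.07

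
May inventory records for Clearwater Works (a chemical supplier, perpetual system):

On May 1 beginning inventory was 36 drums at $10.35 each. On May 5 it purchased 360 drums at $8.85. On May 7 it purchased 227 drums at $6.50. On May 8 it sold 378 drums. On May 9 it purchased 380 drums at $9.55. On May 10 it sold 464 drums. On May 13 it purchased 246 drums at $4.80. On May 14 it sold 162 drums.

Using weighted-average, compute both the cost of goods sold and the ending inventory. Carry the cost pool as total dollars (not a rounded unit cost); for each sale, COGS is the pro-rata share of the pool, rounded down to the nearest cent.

COGS = $8,263.37; ending inventory = $1,580.53

After May 1: 36 on hand, pool $372.60 (≈ $10.3500 each)
After May 5: 396 on hand, pool $3,558.60 (≈ $8.9864 each)
After May 7: 623 on hand, pool $5,034.10 (≈ $8.0804 each)
May 8, sell 378: 378/623 × $5,034.10 → $3,054.39
After May 9: 625 on hand, pool $5,608.71 (≈ $8.9739 each)
May 10, sell 464: 464/625 × $5,608.71 → $4,163.90
After May 13: 407 on hand, pool $2,625.61 (≈ $6.4511 each)
May 14, sell 162: 162/407 × $2,625.61 → $1,045.08
Total COGS = $3,054.39 + $4,163.90 + $1,045.08 = $8,263.37
Ending inventory (cost pool remaining) = $1,580.53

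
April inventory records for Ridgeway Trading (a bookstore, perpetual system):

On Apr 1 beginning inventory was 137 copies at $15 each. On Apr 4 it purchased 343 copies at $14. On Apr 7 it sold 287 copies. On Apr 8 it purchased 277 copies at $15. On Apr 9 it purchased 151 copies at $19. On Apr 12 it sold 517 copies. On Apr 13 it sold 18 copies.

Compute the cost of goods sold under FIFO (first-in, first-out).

COGS = $12,247

Apr 7, 287 sold [FIFO — oldest first]: 137 @ $15 + 150 @ $14 = $4,155
Apr 12, 517 sold [FIFO — oldest first]: 193 @ $14 + 277 @ $15 + 47 @ $19 = $7,750
Apr 13, 18 sold [FIFO — oldest first]: 18 @ $19 = $342
Total COGS = $4,155 + $7,750 + $342 = $12,247
Ending inventory: 86 @ $19 = $1,634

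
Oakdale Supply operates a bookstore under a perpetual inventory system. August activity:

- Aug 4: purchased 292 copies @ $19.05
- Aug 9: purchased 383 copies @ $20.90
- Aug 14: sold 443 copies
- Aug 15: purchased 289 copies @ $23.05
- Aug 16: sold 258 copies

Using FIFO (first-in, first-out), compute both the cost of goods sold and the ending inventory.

Aug 14, 443 sold [FIFO — oldest first]: 292 @ $19.05 + 151 @ $20.90 = $8,718.50
Aug 16, 258 sold [FIFO — oldest first]: 232 @ $20.90 + 26 @ $23.05 = $5,448.10
Total COGS = $8,718.50 + $5,448.10 = $14,166.60
Ending inventory: 263 @ $23.05 = $6,062.15

COGS = $14,166.60; ending inventory = $6,062.15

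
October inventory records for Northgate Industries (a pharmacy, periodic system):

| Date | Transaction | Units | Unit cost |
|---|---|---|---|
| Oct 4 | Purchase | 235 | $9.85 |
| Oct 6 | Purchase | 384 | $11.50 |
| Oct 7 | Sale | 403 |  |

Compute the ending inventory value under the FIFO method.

Ending inventory = $2,484.00

Oct 7, 403 sold [FIFO — oldest first]: 235 @ $9.85 + 168 @ $11.50 = $4,246.75
Ending inventory: 216 @ $11.50 = $2,484.00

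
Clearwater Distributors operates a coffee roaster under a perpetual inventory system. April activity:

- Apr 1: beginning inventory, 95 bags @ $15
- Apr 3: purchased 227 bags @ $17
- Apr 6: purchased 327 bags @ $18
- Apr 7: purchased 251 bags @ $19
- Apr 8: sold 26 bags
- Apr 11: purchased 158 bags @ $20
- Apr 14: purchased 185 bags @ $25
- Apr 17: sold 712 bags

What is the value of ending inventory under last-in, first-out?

Apr 8, 26 sold [LIFO — newest first]: 26 @ $19 = $494
Apr 17, 712 sold [LIFO — newest first]: 185 @ $25 + 158 @ $20 + 225 @ $19 + 144 @ $18 = $14,652
Total COGS = $494 + $14,652 = $15,146
Ending inventory: 95 @ $15 + 227 @ $17 + 183 @ $18 = $8,578

Ending inventory = $8,578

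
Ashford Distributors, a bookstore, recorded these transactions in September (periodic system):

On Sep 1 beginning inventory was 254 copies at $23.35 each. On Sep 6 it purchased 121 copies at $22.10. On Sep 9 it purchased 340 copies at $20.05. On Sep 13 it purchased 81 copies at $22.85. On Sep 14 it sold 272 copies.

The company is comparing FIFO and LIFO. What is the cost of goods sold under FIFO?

FIFO COGS: 254 @ $23.35 + 18 @ $22.10 = $6,328.70
LIFO COGS: 81 @ $22.85 + 191 @ $20.05 = $5,680.40

COGS = $6,328.70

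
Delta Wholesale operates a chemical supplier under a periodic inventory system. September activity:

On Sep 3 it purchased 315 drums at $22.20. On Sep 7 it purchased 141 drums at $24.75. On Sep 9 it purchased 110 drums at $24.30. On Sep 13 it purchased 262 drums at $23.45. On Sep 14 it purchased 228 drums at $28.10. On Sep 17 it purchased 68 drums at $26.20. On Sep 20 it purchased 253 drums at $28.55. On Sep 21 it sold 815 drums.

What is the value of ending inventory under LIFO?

Ending inventory = $13,058.55

Sep 21, 815 sold [LIFO — newest first]: 253 @ $28.55 + 68 @ $26.20 + 228 @ $28.10 + 262 @ $23.45 + 4 @ $24.30 = $21,652.65
Ending inventory: 315 @ $22.20 + 141 @ $24.75 + 106 @ $24.30 = $13,058.55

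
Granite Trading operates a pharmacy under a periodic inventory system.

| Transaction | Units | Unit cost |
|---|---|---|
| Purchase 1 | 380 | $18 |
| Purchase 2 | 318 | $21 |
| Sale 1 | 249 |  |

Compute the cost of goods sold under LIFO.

COGS = $5,229

Sale 1 (249) [LIFO — newest first]: 249 @ $21 = $5,229
Ending inventory: 380 @ $18 + 69 @ $21 = $8,289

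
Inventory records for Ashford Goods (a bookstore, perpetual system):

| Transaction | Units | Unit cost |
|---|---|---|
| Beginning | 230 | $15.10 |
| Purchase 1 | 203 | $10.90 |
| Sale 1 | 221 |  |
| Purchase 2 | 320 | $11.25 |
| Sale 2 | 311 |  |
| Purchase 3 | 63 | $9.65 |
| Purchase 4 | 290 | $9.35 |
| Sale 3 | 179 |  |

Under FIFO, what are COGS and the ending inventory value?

Sale 1 (221) [FIFO — oldest first]: 221 @ $15.10 = $3,337.10
Sale 2 (311) [FIFO — oldest first]: 9 @ $15.10 + 203 @ $10.90 + 99 @ $11.25 = $3,462.35
Sale 3 (179) [FIFO — oldest first]: 179 @ $11.25 = $2,013.75
Total COGS = $3,337.10 + $3,462.35 + $2,013.75 = $8,813.20
Ending inventory: 42 @ $11.25 + 63 @ $9.65 + 290 @ $9.35 = $3,791.95
Check: goods available $12,605.15 = COGS $8,813.20 + ending $3,791.95

COGS = $8,813.20; ending inventory = $3,791.95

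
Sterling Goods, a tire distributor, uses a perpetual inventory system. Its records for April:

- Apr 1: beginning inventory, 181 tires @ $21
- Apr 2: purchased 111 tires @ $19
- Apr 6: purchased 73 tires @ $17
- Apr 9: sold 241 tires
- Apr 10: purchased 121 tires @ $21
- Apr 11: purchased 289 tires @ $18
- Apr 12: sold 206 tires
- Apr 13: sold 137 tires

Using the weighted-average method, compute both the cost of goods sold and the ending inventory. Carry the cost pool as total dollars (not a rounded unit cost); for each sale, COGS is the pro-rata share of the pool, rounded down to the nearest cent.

COGS = $11,255.56; ending inventory = $3,638.44

After Apr 1: 181 on hand, pool $3,801.00 (≈ $21.0000 each)
After Apr 2: 292 on hand, pool $5,910.00 (≈ $20.2397 each)
After Apr 6: 365 on hand, pool $7,151.00 (≈ $19.5918 each)
Apr 9, sell 241: 241/365 × $7,151.00 → $4,721.61
After Apr 10: 245 on hand, pool $4,970.39 (≈ $20.2873 each)
After Apr 11: 534 on hand, pool $10,172.39 (≈ $19.0494 each)
Apr 12, sell 206: 206/534 × $10,172.39 → $3,924.18
Apr 13, sell 137: 137/328 × $6,248.21 → $2,609.77
Total COGS = $4,721.61 + $3,924.18 + $2,609.77 = $11,255.56
Ending inventory (cost pool remaining) = $3,638.44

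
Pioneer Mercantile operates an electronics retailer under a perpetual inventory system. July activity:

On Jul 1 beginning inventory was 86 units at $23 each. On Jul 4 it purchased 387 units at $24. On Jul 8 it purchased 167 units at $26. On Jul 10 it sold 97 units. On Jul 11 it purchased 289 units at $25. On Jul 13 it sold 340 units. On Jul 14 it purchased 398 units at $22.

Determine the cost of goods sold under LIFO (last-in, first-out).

Jul 10, 97 sold [LIFO — newest first]: 97 @ $26 = $2,522
Jul 13, 340 sold [LIFO — newest first]: 289 @ $25 + 51 @ $26 = $8,551
Total COGS = $2,522 + $8,551 = $11,073
Ending inventory: 86 @ $23 + 387 @ $24 + 19 @ $26 + 398 @ $22 = $20,516
Check: goods available $31,589 = COGS $11,073 + ending $20,516

COGS = $11,073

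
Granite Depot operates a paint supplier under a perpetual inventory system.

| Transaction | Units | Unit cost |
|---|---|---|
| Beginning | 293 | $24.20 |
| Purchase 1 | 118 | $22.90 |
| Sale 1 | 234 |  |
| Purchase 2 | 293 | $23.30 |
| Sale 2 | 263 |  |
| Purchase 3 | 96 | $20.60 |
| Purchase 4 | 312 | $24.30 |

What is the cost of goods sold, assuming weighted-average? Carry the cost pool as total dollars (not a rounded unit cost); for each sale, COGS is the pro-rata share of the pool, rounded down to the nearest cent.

After Beginning: 293 on hand, pool $7,090.60 (≈ $24.2000 each)
After Purchase 1: 411 on hand, pool $9,792.80 (≈ $23.8268 each)
Sale 1, sell 234: 234/411 × $9,792.80 → $5,575.46
After Purchase 2: 470 on hand, pool $11,044.24 (≈ $23.4984 each)
Sale 2, sell 263: 263/470 × $11,044.24 → $6,180.07
After Purchase 3: 303 on hand, pool $6,841.77 (≈ $22.5801 each)
After Purchase 4: 615 on hand, pool $14,423.37 (≈ $23.4526 each)
Total COGS = $5,575.46 + $6,180.07 = $11,755.53
Ending inventory (cost pool remaining) = $14,423.37

COGS = $11,755.53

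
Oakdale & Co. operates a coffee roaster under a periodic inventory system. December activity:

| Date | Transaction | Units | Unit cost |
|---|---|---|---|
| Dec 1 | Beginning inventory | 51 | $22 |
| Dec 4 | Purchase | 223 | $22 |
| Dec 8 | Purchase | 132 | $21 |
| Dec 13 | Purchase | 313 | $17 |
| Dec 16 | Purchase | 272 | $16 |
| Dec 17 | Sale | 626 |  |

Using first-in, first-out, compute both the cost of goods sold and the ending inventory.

COGS = $12,540; ending inventory = $5,933

Dec 17, 626 sold [FIFO — oldest first]: 51 @ $22 + 223 @ $22 + 132 @ $21 + 220 @ $17 = $12,540
Ending inventory: 93 @ $17 + 272 @ $16 = $5,933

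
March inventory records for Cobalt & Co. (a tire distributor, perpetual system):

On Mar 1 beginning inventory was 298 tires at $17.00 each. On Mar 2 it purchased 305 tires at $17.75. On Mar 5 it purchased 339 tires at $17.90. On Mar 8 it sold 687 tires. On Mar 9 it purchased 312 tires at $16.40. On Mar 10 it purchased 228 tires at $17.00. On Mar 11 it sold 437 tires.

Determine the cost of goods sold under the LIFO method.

Mar 8, 687 sold [LIFO — newest first]: 339 @ $17.90 + 305 @ $17.75 + 43 @ $17.00 = $12,212.85
Mar 11, 437 sold [LIFO — newest first]: 228 @ $17.00 + 209 @ $16.40 = $7,303.60
Total COGS = $12,212.85 + $7,303.60 = $19,516.45
Ending inventory: 255 @ $17.00 + 103 @ $16.40 = $6,024.20

COGS = $19,516.45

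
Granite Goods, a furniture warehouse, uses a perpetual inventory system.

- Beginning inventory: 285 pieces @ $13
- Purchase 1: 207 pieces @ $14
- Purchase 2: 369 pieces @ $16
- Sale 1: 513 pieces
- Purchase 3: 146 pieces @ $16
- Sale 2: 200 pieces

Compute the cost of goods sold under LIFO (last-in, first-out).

COGS = $11,012

Sale 1 (513) [LIFO — newest first]: 369 @ $16 + 144 @ $14 = $7,920
Sale 2 (200) [LIFO — newest first]: 146 @ $16 + 54 @ $14 = $3,092
Total COGS = $7,920 + $3,092 = $11,012
Ending inventory: 285 @ $13 + 9 @ $14 = $3,831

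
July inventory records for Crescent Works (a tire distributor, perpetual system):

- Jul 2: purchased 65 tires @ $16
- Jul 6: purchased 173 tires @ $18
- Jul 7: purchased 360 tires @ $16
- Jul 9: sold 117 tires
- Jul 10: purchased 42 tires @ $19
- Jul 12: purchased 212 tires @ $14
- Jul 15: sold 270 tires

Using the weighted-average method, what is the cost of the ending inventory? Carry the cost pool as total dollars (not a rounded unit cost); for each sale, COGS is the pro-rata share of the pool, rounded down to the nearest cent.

Ending inventory = $7,427.55

After Jul 2: 65 on hand, pool $1,040.00 (≈ $16.0000 each)
After Jul 6: 238 on hand, pool $4,154.00 (≈ $17.4538 each)
After Jul 7: 598 on hand, pool $9,914.00 (≈ $16.5786 each)
Jul 9, sell 117: 117/598 × $9,914.00 → $1,939.69
After Jul 10: 523 on hand, pool $8,772.31 (≈ $16.7731 each)
After Jul 12: 735 on hand, pool $11,740.31 (≈ $15.9732 each)
Jul 15, sell 270: 270/735 × $11,740.31 → $4,312.76
Total COGS = $1,939.69 + $4,312.76 = $6,252.45
Ending inventory (cost pool remaining) = $7,427.55
Check: goods available $13,680.00 = COGS $6,252.45 + ending $7,427.55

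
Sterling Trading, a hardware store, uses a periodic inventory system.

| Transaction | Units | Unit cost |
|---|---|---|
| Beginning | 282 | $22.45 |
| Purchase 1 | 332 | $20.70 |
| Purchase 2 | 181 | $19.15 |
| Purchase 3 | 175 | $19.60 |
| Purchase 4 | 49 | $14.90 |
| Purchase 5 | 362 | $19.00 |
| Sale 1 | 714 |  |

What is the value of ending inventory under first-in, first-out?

Ending inventory = $12,589.25

Sale 1 (714) [FIFO — oldest first]: 282 @ $22.45 + 332 @ $20.70 + 100 @ $19.15 = $15,118.30
Ending inventory: 81 @ $19.15 + 175 @ $19.60 + 49 @ $14.90 + 362 @ $19.00 = $12,589.25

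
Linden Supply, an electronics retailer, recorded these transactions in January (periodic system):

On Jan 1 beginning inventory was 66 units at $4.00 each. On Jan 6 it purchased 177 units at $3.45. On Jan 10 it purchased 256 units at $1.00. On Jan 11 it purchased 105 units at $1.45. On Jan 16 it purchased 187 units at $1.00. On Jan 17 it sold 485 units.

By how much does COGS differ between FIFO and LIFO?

$584.40

FIFO COGS: 66 @ $4.00 + 177 @ $3.45 + 242 @ $1.00 = $1,116.65
LIFO COGS: 187 @ $1.00 + 105 @ $1.45 + 193 @ $1.00 = $532.25
Difference = |$1,116.65 − $532.25| = $584.40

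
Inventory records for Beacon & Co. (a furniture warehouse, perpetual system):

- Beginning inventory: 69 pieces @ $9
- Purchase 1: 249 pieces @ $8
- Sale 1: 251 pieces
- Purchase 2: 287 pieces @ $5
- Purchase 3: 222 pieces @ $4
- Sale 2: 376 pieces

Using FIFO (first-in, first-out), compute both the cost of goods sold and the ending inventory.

COGS = $4,136; ending inventory = $800

Sale 1 (251) [FIFO — oldest first]: 69 @ $9 + 182 @ $8 = $2,077
Sale 2 (376) [FIFO — oldest first]: 67 @ $8 + 287 @ $5 + 22 @ $4 = $2,059
Total COGS = $2,077 + $2,059 = $4,136
Ending inventory: 200 @ $4 = $800
Check: goods available $4,936 = COGS $4,136 + ending $800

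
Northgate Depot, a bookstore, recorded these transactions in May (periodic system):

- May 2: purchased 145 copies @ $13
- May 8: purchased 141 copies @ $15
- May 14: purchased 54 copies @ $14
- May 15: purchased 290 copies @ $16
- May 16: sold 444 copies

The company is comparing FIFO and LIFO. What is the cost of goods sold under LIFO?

FIFO COGS: 145 @ $13 + 141 @ $15 + 54 @ $14 + 104 @ $16 = $6,420
LIFO COGS: 290 @ $16 + 54 @ $14 + 100 @ $15 = $6,896

COGS = $6,896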